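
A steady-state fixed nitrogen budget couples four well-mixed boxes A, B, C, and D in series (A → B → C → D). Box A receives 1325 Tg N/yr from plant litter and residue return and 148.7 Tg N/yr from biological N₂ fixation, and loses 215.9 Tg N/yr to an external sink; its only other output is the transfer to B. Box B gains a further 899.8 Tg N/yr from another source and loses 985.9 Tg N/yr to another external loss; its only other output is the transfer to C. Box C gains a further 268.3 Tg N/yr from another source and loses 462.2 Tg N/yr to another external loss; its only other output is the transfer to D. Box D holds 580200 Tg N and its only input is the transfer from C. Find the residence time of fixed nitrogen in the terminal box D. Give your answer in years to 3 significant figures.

593 yr

Box A: F(A→B) = (1325 + 148.7) − 215.9 = 1257.8 Tg N/yr.
Box B: F(B→C) = (1257.8 + 899.8) − 985.9 = 1171.7 Tg N/yr.
Box C: F(C→D) = (1171.7 + 268.3) − 462.2 = 977.80 Tg N/yr.
Box D throughput = its input = 977.80 Tg N/yr; τ = 580200 / 977.80 = 593.4 yr.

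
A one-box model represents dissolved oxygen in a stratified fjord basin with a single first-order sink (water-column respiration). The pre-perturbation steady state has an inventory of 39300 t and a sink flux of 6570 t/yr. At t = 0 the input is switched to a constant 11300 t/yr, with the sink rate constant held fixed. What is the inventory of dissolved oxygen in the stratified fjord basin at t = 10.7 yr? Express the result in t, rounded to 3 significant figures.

Residence time τ = M₀/F₀ = 5.982 yr. The eventual steady state is M_∞ = M₀·(F₁/F₀) = 39300 × 11300/6570 = 67594 t.
The anomaly ΔM(t) = M(t) − M_∞ decays as ΔM₀·e^(−t/τ) with ΔM₀ = 39300 − 67594 = −28290 t.
At t = 10.7 yr, e^(−t/τ) = e^(−1.789) = 0.1672, so ΔM = −4730 t and M = 67594 − 4730 = 62864 t.

62900 t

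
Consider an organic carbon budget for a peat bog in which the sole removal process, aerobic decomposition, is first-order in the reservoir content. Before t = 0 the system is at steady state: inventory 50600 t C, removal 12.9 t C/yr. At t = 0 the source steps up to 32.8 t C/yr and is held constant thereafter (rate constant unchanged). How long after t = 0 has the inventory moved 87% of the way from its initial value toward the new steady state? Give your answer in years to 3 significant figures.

τ = M₀/F₀ = 50600/12.9 = 3922 yr.
The remaining gap fraction is e^(−t/τ); 87% covered ⇒ e^(−t/τ) = 0.130.
t = −τ ln(0.130) = 3922 × 2.040 = 8003 yr.

8000 yr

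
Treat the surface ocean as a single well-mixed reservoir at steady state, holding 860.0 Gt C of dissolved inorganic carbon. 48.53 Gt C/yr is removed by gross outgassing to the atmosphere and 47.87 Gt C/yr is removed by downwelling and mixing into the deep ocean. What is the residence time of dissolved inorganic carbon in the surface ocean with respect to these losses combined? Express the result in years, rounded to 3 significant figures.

Total removal = 48.53 + 47.87 = 96.400 Gt C/yr.
τ = M / ΣF_out = 860.0 / 96.400 = 8.921 yr.

8.92 yr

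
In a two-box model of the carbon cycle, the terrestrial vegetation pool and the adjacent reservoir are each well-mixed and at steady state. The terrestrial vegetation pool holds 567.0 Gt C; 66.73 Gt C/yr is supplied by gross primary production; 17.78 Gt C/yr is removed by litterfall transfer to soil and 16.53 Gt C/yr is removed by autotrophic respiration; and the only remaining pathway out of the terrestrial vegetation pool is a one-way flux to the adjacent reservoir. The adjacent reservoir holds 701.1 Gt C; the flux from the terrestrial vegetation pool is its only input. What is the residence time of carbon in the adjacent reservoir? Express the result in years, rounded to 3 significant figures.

Balance the terrestrial vegetation pool: ΣF_in = 66.730 Gt C/yr.
Flux to the adjacent reservoir = ΣF_in − (17.78 + 16.53) = 32.420 Gt C/yr.
At steady state the output of the adjacent reservoir equals its input, 32.420 Gt C/yr.
τ = M / F = 701.1 / 32.420 = 21.63 yr.

21.6 yr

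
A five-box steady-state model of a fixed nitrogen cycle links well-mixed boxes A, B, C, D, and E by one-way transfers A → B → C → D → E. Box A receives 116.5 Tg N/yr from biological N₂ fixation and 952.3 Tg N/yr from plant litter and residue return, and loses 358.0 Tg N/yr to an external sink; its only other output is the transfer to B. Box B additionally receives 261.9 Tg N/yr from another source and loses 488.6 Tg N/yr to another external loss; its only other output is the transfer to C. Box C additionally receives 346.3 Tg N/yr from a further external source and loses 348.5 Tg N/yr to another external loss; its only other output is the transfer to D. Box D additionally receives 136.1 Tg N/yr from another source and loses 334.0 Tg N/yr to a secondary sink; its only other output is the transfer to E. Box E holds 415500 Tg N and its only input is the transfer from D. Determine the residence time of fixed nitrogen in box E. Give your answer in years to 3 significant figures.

Box A: F(A→B) = (116.5 + 952.3) − 358.0 = 710.80 Tg N/yr.
Box B: F(B→C) = (710.80 + 261.9) − 488.6 = 484.10 Tg N/yr.
Box C: F(C→D) = (484.10 + 346.3) − 348.5 = 481.90 Tg N/yr.
Box D: F(D→E) = (481.90 + 136.1) − 334.0 = 284.00 Tg N/yr.
Box E throughput = its input = 284.00 Tg N/yr; τ = 415500 / 284.00 = 1463 yr.

1460 yr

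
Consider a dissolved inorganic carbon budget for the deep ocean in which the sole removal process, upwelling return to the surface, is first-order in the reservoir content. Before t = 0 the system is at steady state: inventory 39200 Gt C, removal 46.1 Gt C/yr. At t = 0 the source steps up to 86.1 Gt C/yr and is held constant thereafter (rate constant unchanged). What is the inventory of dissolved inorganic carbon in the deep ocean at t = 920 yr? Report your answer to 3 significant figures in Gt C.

61700 Gt C

The sink rate constant is k = F₀/M₀ = 46.1/39200 = 0.001176 yr⁻¹.
Solving dM/dt = F₁ − kM with M(0) = M₀ gives M(t) = F₁/k + (M₀ − F₁/k)·e^(−kt).
F₁/k = 86.1/0.001176 = 73213 Gt C; kt = 0.001176 × 920 = 1.082, e^(−kt) = 0.3389.
M(920) = 73213 + (39200 − 73213) × 0.3389 = 73213 − 11530 = 61685 Gt C.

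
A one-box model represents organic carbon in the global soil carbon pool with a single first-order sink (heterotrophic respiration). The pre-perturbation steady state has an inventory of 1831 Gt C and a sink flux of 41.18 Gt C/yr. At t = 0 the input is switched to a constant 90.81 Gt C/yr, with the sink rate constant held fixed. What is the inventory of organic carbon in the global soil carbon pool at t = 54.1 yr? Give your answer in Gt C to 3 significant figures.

τ = M₀/F₀ = 1831/41.18 = 44.46 yr; rate constant k = 1/τ.
New steady state M_∞ = F₁/k = F₁·τ = 90.81 × 44.46 = 4037.7 Gt C.
M(t) = M_∞ + (M₀ − M_∞)·e^(−t/τ); t/τ = 54.1/44.46 = 1.217, so e^(−t/τ) = 0.2962.
M(t) = 4037.7 − 2207 × 0.2962 = 3384.1 Gt C.

3380 Gt C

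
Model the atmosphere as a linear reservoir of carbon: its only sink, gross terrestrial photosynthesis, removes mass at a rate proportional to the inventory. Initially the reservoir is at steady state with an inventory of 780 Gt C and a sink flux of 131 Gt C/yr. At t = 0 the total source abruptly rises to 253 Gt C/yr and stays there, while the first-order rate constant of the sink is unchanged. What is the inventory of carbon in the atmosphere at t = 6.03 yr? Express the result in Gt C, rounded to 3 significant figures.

1240 Gt C

τ = M₀/F₀ = 780/131 = 5.954 yr; rate constant k = 1/τ.
New steady state M_∞ = F₁/k = F₁·τ = 253 × 5.954 = 1506.4 Gt C.
M(t) = M_∞ + (M₀ − M_∞)·e^(−t/τ); t/τ = 6.03/5.954 = 1.013, so e^(−t/τ) = 0.3632.
M(t) = 1506.4 − 726.4 × 0.3632 = 1242.6 Gt C.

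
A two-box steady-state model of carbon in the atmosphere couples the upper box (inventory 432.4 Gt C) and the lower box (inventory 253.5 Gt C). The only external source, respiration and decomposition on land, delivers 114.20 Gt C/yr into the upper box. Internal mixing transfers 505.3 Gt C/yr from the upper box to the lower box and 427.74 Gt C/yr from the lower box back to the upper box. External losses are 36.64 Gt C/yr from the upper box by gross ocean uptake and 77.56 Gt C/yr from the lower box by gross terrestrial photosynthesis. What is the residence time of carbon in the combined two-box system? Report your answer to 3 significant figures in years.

Residence time in the combined system uses the total inventory and the total *external* removal — internal exchanges between the two boxes cancel.
M_total = 432.4 + 253.5 = 685.90 Gt C.
ΣF_external_out = 36.64 + 77.56 = 114.20 Gt C/yr.
τ = M_total / ΣF_ext = 685.90 / 114.20 = 6.006 yr.

6.01 yr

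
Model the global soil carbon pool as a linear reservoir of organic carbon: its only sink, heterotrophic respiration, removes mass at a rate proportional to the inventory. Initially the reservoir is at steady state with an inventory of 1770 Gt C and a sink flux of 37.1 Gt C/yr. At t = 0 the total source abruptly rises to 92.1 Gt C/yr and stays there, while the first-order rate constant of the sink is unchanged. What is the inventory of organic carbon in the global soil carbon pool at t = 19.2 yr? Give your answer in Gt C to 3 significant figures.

2640 Gt C

τ = M₀/F₀ = 1770/37.1 = 47.71 yr; rate constant k = 1/τ.
New steady state M_∞ = F₁/k = F₁·τ = 92.1 × 47.71 = 4394.0 Gt C.
M(t) = M_∞ + (M₀ − M_∞)·e^(−t/τ); t/τ = 19.2/47.71 = 0.4024, so e^(−t/τ) = 0.6687.
M(t) = 4394.0 − 2624 × 0.6687 = 2639.4 Gt C.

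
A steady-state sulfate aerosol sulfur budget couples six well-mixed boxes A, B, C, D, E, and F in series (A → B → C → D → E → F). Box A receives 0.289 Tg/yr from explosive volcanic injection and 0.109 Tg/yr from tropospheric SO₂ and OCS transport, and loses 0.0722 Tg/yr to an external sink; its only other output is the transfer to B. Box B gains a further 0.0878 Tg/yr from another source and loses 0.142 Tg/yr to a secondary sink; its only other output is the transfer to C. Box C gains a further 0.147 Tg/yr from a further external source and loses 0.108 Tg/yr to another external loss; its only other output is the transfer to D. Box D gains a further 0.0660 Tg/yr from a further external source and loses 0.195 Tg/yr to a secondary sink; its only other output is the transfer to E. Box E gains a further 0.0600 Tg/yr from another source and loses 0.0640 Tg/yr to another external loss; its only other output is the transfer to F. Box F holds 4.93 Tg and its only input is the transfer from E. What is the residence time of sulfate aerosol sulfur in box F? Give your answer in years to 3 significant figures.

Box A: F(A→B) = (0.289 + 0.109) − 0.0722 = 0.32580 Tg/yr.
Box B: F(B→C) = (0.32580 + 0.0878) − 0.142 = 0.27160 Tg/yr.
Box C: F(C→D) = (0.27160 + 0.147) − 0.108 = 0.31060 Tg/yr.
Box D: F(D→E) = (0.31060 + 0.0660) − 0.195 = 0.18160 Tg/yr.
Box E: F(E→F) = (0.18160 + 0.0600) − 0.0640 = 0.17760 Tg/yr.
Box F throughput = its input = 0.17760 Tg/yr; τ = 4.93 / 0.17760 = 27.76 yr.

27.8 yr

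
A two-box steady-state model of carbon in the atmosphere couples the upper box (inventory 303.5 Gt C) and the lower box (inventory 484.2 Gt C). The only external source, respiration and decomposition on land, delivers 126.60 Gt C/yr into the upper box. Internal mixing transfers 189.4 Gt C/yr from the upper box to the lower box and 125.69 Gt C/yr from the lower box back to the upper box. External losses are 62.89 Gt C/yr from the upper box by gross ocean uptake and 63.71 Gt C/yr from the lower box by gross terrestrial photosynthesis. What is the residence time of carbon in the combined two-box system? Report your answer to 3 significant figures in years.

6.22 yr

For the system as a whole, the A↔B exchange is internal and contributes nothing to the throughput; only the external sinks remove mass.
M_total = 303.5 + 484.2 = 787.70 Gt C.
ΣF_external_out = 62.89 + 63.71 = 126.60 Gt C/yr.
τ = M_total / ΣF_ext = 787.70 / 126.60 = 6.222 yr.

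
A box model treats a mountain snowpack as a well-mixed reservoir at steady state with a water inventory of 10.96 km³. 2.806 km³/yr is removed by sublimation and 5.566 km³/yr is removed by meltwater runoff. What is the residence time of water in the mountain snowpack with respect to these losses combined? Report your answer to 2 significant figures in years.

1.3 yr

Total removal = 2.806 + 5.566 = 8.3720 km³/yr.
τ = M / ΣF_out = 10.96 / 8.3720 = 1.309 yr.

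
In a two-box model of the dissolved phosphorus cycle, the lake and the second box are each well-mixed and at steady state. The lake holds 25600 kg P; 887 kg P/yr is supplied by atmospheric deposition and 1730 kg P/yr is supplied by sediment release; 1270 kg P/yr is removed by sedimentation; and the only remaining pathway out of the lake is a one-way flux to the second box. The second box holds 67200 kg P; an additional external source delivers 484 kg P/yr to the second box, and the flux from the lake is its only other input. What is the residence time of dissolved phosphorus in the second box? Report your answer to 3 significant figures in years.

36.7 yr

Balance the lake: ΣF_in = 887 + 1730 = 2617.0 kg P/yr.
Flux to the second box = ΣF_in − (1270) = 1347.0 kg P/yr.
Total input to the second box = 1347.0 + 484 = 1831.0 kg P/yr; at steady state this equals its total output.
τ = M / F = 67200 / 1831.0 = 36.70 yr.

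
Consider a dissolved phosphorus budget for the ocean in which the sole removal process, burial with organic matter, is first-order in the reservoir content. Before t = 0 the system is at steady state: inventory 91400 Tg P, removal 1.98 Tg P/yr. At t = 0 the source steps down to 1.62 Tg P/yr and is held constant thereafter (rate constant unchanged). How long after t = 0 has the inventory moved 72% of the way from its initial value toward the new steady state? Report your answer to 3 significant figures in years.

58800 yr

τ = M₀/F₀ = 91400/1.98 = 46160 yr.
The remaining gap fraction is e^(−t/τ); 72% covered ⇒ e^(−t/τ) = 0.280.
t = −τ ln(0.280) = 46160 × 1.273 = 58760 yr.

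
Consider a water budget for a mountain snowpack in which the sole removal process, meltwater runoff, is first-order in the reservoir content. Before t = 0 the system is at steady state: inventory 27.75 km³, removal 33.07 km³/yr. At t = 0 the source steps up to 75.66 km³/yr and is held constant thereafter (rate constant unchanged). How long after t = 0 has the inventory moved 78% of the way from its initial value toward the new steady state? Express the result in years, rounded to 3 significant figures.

1.27 yr

τ = M₀/F₀ = 27.75/33.07 = 0.8391 yr.
The remaining gap fraction is e^(−t/τ); 78% covered ⇒ e^(−t/τ) = 0.220.
t = −τ ln(0.220) = 0.8391 × 1.514 = 1.271 yr.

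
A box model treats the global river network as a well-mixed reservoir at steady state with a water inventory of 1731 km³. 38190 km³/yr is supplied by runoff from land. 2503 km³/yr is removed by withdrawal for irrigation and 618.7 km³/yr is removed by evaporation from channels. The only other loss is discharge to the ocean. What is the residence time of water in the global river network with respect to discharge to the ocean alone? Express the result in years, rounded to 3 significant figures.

At steady state ΣF_in = ΣF_out.
ΣF_in = 38190 km³/yr.
Discharge to the ocean flux = ΣF_in − (2503 + 618.7) = 38190 − 3122 = 35070 km³/yr.
τ = M / F = 1731 / 35070 = 0.04936 yr.

0.0494 yr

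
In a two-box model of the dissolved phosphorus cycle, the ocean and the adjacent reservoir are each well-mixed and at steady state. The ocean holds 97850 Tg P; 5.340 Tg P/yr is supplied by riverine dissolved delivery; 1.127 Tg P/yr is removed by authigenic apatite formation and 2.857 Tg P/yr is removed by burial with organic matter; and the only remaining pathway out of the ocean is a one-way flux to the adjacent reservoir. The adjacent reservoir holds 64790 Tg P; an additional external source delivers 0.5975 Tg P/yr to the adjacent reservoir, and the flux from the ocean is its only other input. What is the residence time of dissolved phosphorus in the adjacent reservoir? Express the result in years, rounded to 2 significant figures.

Balance the ocean: ΣF_in = 5.3400 Tg P/yr.
Flux to the adjacent reservoir = ΣF_in − (1.127 + 2.857) = 1.3560 Tg P/yr.
Total input to the adjacent reservoir = 1.3560 + 0.5975 = 1.9535 Tg P/yr; at steady state this equals its total output.
τ = M / F = 64790 / 1.9535 = 33170 yr.

33000 yr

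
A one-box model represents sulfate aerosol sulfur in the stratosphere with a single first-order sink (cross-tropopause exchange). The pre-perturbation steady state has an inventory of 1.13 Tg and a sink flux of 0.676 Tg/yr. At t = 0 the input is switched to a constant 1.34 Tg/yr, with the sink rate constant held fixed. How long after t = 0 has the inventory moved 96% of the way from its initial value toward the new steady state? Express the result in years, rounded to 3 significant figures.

τ = M₀/F₀ = 1.13/0.676 = 1.672 yr.
The remaining gap fraction is e^(−t/τ); 96% covered ⇒ e^(−t/τ) = 0.0400.
t = −τ ln(0.0400) = 1.672 × 3.219 = 5.381 yr.

5.38 yr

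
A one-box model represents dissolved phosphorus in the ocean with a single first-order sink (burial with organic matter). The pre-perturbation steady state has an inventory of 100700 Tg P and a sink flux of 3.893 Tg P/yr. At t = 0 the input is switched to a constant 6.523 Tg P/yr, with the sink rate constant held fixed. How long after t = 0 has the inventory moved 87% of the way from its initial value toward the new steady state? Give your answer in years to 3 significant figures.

τ = M₀/F₀ = 100700/3.893 = 25870 yr.
The remaining gap fraction is e^(−t/τ); 87% covered ⇒ e^(−t/τ) = 0.130.
t = −τ ln(0.130) = 25870 × 2.040 = 52770 yr.

52800 yr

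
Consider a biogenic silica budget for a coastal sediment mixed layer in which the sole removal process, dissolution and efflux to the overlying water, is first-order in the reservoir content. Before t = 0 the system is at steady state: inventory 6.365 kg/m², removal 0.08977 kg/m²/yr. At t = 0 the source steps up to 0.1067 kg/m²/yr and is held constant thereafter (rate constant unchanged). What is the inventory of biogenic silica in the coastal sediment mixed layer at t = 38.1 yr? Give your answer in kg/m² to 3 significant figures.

6.86 kg/m²

τ = M₀/F₀ = 6.365/0.08977 = 70.90 yr; rate constant k = 1/τ.
New steady state M_∞ = F₁/k = F₁·τ = 0.1067 × 70.90 = 7.5654 kg/m².
M(t) = M_∞ + (M₀ − M_∞)·e^(−t/τ); t/τ = 38.1/70.90 = 0.5374, so e^(−t/τ) = 0.5843.
M(t) = 7.5654 − 1.200 × 0.5843 = 6.8640 kg/m².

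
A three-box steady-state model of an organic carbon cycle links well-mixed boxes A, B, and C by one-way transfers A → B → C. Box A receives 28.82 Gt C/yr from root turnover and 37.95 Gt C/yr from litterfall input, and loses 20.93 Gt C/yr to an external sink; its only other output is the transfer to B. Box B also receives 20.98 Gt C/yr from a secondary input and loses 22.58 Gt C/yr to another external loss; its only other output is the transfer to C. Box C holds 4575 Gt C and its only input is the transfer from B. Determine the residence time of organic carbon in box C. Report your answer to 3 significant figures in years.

103 yr

Box A: F(A→B) = (28.82 + 37.95) − 20.93 = 45.840 Gt C/yr.
Box B: F(B→C) = (45.840 + 20.98) − 22.58 = 44.240 Gt C/yr.
Box C throughput = its input = 44.240 Gt C/yr; τ = 4575 / 44.240 = 103.4 yr.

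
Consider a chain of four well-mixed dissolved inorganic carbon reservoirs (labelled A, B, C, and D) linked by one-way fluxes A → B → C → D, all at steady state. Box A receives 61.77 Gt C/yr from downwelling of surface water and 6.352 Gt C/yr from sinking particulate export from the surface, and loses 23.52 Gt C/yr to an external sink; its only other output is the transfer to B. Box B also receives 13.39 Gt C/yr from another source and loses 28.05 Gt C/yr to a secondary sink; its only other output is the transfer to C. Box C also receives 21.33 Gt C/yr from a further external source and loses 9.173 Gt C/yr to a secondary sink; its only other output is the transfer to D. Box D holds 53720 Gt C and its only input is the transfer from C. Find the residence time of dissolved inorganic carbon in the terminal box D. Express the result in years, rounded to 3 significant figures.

1280 yr

Box A: F(A→B) = (61.77 + 6.352) − 23.52 = 44.602 Gt C/yr.
Box B: F(B→C) = (44.602 + 13.39) − 28.05 = 29.942 Gt C/yr.
Box C: F(C→D) = (29.942 + 21.33) − 9.173 = 42.099 Gt C/yr.
Box D throughput = its input = 42.099 Gt C/yr; τ = 53720 / 42.099 = 1276 yr.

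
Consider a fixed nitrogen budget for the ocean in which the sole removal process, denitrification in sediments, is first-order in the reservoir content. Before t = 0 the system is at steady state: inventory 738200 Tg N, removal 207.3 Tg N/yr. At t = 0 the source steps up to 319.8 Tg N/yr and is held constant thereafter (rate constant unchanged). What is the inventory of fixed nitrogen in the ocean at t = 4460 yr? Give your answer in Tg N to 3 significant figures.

1.02×10^6 Tg N

The sink rate constant is k = F₀/M₀ = 207.3/738200 = 0.0002808 yr⁻¹.
Solving dM/dt = F₁ − kM with M(0) = M₀ gives M(t) = F₁/k + (M₀ − F₁/k)·e^(−kt).
F₁/k = 319.8/0.0002808 = 1.1388×10^6 Tg N; kt = 0.0002808 × 4460 = 1.252, e^(−kt) = 0.2858.
M(4460) = 1.1388×10^6 + (738200 − 1.1388×10^6) × 0.2858 = 1.1388×10^6 − 114500 = 1.0243×10^6 Tg N.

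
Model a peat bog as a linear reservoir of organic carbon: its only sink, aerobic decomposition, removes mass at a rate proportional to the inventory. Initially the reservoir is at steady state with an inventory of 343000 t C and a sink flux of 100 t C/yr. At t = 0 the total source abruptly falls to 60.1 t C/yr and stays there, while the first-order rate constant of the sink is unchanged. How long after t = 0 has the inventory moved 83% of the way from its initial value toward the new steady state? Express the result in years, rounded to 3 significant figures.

6080 yr

τ = M₀/F₀ = 343000/100 = 3430 yr.
The remaining gap fraction is e^(−t/τ); 83% covered ⇒ e^(−t/τ) = 0.170.
t = −τ ln(0.170) = 3430 × 1.772 = 6078 yr.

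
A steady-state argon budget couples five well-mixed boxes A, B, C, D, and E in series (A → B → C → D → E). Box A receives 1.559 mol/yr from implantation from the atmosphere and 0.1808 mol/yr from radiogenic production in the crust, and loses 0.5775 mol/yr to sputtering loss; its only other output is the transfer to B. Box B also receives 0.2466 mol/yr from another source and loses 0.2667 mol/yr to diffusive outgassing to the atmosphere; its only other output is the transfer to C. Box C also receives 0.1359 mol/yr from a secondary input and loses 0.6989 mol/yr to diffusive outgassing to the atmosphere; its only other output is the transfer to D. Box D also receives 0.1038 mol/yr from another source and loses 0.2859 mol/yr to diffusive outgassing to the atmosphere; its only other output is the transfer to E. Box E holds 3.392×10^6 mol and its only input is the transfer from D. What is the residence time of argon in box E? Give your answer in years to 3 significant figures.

Box A: F(A→B) = (1.559 + 0.1808) − 0.5775 = 1.1623 mol/yr.
Box B: F(B→C) = (1.1623 + 0.2466) − 0.2667 = 1.1422 mol/yr.
Box C: F(C→D) = (1.1422 + 0.1359) − 0.6989 = 0.57920 mol/yr.
Box D: F(D→E) = (0.57920 + 0.1038) − 0.2859 = 0.39710 mol/yr.
Box E throughput = its input = 0.39710 mol/yr; τ = 3.392×10^6 / 0.39710 = 8.542×10^6 yr.

8.54×10^6 yr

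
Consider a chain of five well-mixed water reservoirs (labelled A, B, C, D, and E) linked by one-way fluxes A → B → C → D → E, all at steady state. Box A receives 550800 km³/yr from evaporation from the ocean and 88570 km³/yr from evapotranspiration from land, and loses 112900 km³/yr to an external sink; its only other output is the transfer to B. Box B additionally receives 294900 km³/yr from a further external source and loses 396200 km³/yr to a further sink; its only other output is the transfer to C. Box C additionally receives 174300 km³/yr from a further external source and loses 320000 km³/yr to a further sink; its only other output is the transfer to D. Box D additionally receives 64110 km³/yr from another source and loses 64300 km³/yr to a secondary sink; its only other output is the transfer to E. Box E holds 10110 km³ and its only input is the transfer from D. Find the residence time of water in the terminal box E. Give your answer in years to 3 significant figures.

Box A: F(A→B) = (550800 + 88570) − 112900 = 526470 km³/yr.
Box B: F(B→C) = (526470 + 294900) − 396200 = 425170 km³/yr.
Box C: F(C→D) = (425170 + 174300) − 320000 = 279470 km³/yr.
Box D: F(D→E) = (279470 + 64110) − 64300 = 279280 km³/yr.
Box E throughput = its input = 279280 km³/yr; τ = 10110 / 279280 = 0.03620 yr.

0.0362 yr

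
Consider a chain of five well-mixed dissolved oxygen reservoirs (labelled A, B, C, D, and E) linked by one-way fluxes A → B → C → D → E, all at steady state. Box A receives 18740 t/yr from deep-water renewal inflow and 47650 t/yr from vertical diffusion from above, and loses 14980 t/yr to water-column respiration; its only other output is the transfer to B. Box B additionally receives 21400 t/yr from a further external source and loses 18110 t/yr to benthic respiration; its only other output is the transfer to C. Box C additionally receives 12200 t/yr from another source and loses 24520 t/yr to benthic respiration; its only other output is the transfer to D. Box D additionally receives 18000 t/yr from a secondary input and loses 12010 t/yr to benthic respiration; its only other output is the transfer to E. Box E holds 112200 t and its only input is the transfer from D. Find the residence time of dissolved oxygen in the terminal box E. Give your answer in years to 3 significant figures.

2.32 yr

Box A: F(A→B) = (18740 + 47650) − 14980 = 51410 t/yr.
Box B: F(B→C) = (51410 + 21400) − 18110 = 54700 t/yr.
Box C: F(C→D) = (54700 + 12200) − 24520 = 42380 t/yr.
Box D: F(D→E) = (42380 + 18000) − 12010 = 48370 t/yr.
Box E throughput = its input = 48370 t/yr; τ = 112200 / 48370 = 2.320 yr.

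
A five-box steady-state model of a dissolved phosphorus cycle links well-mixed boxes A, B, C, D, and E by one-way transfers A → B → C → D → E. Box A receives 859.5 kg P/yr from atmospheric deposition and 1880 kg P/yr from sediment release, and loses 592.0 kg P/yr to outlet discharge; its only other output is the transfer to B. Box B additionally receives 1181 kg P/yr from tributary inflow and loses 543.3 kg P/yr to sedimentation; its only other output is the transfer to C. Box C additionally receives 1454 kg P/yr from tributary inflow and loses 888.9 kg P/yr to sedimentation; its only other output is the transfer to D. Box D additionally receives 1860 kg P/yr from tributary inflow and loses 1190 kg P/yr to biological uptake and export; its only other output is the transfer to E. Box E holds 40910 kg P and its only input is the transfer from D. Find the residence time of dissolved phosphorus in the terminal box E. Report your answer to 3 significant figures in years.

Box A: F(A→B) = (859.5 + 1880) − 592.0 = 2147.5 kg P/yr.
Box B: F(B→C) = (2147.5 + 1181) − 543.3 = 2785.2 kg P/yr.
Box C: F(C→D) = (2785.2 + 1454) − 888.9 = 3350.3 kg P/yr.
Box D: F(D→E) = (3350.3 + 1860) − 1190 = 4020.3 kg P/yr.
Box E throughput = its input = 4020.3 kg P/yr; τ = 40910 / 4020.3 = 10.18 yr.

10.2 yr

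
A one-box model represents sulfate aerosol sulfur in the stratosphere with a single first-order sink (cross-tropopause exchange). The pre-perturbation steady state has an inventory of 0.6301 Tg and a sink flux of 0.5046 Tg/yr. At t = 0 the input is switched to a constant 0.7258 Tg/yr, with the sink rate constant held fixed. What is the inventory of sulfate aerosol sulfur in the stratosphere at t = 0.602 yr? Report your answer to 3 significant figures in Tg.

0.736 Tg

Residence time τ = M₀/F₀ = 1.249 yr. The eventual steady state is M_∞ = M₀·(F₁/F₀) = 0.6301 × 0.7258/0.5046 = 0.90632 Tg.
The anomaly ΔM(t) = M(t) − M_∞ decays as ΔM₀·e^(−t/τ) with ΔM₀ = 0.6301 − 0.90632 = −0.2762 Tg.
At t = 0.602 yr, e^(−t/τ) = e^(−0.4821) = 0.6175, so ΔM = −0.1706 Tg and M = 0.90632 − 0.1706 = 0.73576 Tg.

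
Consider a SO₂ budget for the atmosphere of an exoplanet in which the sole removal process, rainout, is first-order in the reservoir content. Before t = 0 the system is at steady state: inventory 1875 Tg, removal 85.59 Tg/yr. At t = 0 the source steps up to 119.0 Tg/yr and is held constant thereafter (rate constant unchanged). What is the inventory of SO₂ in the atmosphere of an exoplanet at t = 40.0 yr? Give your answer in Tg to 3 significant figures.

The sink rate constant is k = F₀/M₀ = 85.59/1875 = 0.04565 yr⁻¹.
Solving dM/dt = F₁ − kM with M(0) = M₀ gives M(t) = F₁/k + (M₀ − F₁/k)·e^(−kt).
F₁/k = 119.0/0.04565 = 2606.9 Tg; kt = 0.04565 × 40.0 = 1.826, e^(−kt) = 0.1611.
M(40.0) = 2606.9 + (1875 − 2606.9) × 0.1611 = 2606.9 − 117.9 = 2489.0 Tg.

2490 Tg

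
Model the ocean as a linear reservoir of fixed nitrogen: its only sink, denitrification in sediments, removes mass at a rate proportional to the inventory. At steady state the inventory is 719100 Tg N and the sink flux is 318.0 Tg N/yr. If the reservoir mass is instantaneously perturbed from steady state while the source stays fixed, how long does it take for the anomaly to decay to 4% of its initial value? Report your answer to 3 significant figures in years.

7280 yr

For a linear reservoir the anomaly decays as exp(−t/τ) with τ = M/F = 719100/318.0 = 2261 yr.
exp(−t/τ) = 0.04 ⇒ t = −τ ln(0.04) = 2261 × 3.219 = 7279 yr.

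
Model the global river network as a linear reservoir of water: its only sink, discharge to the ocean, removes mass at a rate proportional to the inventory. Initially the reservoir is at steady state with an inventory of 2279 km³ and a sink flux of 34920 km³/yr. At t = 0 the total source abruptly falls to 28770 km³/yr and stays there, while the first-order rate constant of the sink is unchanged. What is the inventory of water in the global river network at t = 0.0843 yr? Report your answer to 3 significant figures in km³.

The sink rate constant is k = F₀/M₀ = 34920/2279 = 15.32 yr⁻¹.
Solving dM/dt = F₁ − kM with M(0) = M₀ gives M(t) = F₁/k + (M₀ − F₁/k)·e^(−kt).
F₁/k = 28770/15.32 = 1877.6 km³; kt = 15.32 × 0.0843 = 1.292, e^(−kt) = 0.2748.
M(0.0843) = 1877.6 + (2279 − 1877.6) × 0.2748 = 1877.6 + 110.3 = 1987.9 km³.

1990 km³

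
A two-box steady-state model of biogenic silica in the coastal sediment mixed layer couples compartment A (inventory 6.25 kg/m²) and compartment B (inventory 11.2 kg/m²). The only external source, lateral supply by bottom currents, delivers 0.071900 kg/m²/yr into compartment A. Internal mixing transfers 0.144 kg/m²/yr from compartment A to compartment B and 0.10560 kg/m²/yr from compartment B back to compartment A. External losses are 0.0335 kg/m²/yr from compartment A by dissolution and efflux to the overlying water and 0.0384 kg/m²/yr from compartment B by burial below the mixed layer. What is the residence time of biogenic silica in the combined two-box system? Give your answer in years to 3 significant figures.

243 yr

Residence time in the combined system uses the total inventory and the total *external* removal — internal exchanges between the two boxes cancel.
M_total = 6.25 + 11.2 = 17.450 kg/m².
ΣF_external_out = 0.0335 + 0.0384 = 0.071900 kg/m²/yr.
τ = M_total / ΣF_ext = 17.450 / 0.071900 = 242.7 yr.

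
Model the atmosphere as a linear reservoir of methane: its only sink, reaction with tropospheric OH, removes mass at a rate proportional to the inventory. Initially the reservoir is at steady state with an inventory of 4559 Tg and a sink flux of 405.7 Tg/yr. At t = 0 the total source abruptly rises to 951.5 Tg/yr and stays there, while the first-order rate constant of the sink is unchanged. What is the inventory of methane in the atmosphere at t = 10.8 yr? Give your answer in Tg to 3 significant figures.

8350 Tg

Residence time τ = M₀/F₀ = 11.24 yr. The eventual steady state is M_∞ = M₀·(F₁/F₀) = 4559 × 951.5/405.7 = 10692 Tg.
The anomaly ΔM(t) = M(t) − M_∞ decays as ΔM₀·e^(−t/τ) with ΔM₀ = 4559 − 10692 = −6133 Tg.
At t = 10.8 yr, e^(−t/τ) = e^(−0.9611) = 0.3825, so ΔM = −2346 Tg and M = 10692 − 2346 = 8346.5 Tg.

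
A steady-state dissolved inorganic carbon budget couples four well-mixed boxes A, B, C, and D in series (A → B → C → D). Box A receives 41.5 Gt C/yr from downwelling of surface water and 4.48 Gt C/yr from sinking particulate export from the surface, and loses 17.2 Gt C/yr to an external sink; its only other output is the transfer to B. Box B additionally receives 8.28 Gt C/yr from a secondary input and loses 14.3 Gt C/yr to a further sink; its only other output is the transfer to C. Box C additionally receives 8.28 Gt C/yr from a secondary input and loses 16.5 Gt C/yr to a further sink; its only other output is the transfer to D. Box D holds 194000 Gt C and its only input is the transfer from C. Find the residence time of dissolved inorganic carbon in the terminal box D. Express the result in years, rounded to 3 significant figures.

Box A: F(A→B) = (41.5 + 4.48) − 17.2 = 28.780 Gt C/yr.
Box B: F(B→C) = (28.780 + 8.28) − 14.3 = 22.760 Gt C/yr.
Box C: F(C→D) = (22.760 + 8.28) − 16.5 = 14.540 Gt C/yr.
Box D throughput = its input = 14.540 Gt C/yr; τ = 194000 / 14.540 = 13340 yr.

13300 yr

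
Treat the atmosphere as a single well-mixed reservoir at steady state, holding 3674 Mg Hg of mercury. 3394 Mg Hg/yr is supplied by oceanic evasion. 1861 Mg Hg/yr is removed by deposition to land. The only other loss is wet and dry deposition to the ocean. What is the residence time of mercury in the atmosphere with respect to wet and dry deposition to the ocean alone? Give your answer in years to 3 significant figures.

2.40 yr

At steady state ΣF_in = ΣF_out.
ΣF_in = 3394.0 Mg Hg/yr.
Wet and dry deposition to the ocean flux = ΣF_in − (1861) = 3394.0 − 1861 = 1533 Mg Hg/yr.
τ = M / F = 3674 / 1533 = 2.397 yr.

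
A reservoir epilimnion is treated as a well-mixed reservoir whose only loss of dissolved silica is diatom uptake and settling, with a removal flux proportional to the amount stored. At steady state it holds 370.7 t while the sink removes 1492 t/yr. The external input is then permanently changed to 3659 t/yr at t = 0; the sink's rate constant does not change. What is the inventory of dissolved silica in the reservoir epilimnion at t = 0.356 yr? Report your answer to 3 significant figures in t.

The sink rate constant is k = F₀/M₀ = 1492/370.7 = 4.025 yr⁻¹.
Solving dM/dt = F₁ − kM with M(0) = M₀ gives M(t) = F₁/k + (M₀ − F₁/k)·e^(−kt).
F₁/k = 3659/4.025 = 909.11 t; kt = 4.025 × 0.356 = 1.433, e^(−kt) = 0.2386.
M(0.356) = 909.11 + (370.7 − 909.11) × 0.2386 = 909.11 − 128.5 = 780.63 t.

781 t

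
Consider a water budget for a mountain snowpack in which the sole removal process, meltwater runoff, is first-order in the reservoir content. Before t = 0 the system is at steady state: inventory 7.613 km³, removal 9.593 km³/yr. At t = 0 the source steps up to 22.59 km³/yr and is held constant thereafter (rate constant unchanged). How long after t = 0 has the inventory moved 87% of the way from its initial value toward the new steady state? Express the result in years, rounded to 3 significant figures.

τ = M₀/F₀ = 7.613/9.593 = 0.7936 yr.
The remaining gap fraction is e^(−t/τ); 87% covered ⇒ e^(−t/τ) = 0.130.
t = −τ ln(0.130) = 0.7936 × 2.040 = 1.619 yr.

1.62 yr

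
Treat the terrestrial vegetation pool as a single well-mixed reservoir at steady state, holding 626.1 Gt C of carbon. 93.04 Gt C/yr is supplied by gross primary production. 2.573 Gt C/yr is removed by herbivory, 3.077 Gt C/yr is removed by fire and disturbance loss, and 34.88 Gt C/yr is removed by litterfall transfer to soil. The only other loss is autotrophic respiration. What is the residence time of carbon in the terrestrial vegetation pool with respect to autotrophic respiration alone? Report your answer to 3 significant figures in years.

At steady state ΣF_in = ΣF_out.
ΣF_in = 93.040 Gt C/yr.
Autotrophic respiration flux = ΣF_in − (2.573 + 3.077 + 34.88) = 93.040 − 40.53 = 52.51 Gt C/yr.
τ = M / F = 626.1 / 52.51 = 11.92 yr.

11.9 yr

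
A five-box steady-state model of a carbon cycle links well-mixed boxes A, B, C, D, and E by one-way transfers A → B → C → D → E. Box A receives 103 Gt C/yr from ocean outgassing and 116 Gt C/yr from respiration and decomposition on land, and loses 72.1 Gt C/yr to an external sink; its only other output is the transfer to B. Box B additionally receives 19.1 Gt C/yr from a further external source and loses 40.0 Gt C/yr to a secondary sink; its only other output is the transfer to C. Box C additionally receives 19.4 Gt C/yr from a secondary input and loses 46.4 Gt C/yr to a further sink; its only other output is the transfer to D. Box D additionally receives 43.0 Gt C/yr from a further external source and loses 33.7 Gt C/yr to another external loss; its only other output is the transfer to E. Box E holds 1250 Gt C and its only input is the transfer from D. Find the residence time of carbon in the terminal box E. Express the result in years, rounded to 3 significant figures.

Box A: F(A→B) = (103 + 116) − 72.1 = 146.90 Gt C/yr.
Box B: F(B→C) = (146.90 + 19.1) − 40.0 = 126.00 Gt C/yr.
Box C: F(C→D) = (126.00 + 19.4) − 46.4 = 99.000 Gt C/yr.
Box D: F(D→E) = (99.000 + 43.0) − 33.7 = 108.30 Gt C/yr.
Box E throughput = its input = 108.30 Gt C/yr; τ = 1250 / 108.30 = 11.54 yr.

11.5 yr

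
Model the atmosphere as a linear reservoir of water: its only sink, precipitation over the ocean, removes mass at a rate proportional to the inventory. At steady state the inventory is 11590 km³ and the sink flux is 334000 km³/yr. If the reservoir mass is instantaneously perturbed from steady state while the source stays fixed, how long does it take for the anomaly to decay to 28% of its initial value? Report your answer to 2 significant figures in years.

0.044 yr

For a linear reservoir the anomaly decays as exp(−t/τ) with τ = M/F = 11590/334000 = 0.03470 yr.
exp(−t/τ) = 0.28 ⇒ t = −τ ln(0.28) = 0.03470 × 1.273 = 0.04417 yr.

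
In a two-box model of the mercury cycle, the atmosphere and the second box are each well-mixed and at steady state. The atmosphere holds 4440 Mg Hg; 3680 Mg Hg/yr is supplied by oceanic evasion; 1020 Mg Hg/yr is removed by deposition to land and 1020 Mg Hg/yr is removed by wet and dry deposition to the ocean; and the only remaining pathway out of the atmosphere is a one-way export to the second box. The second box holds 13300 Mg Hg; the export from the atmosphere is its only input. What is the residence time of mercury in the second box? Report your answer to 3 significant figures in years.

8.11 yr

Balance the atmosphere: ΣF_in = 3680.0 Mg Hg/yr.
Export to the second box = ΣF_in − (1020 + 1020) = 1640.0 Mg Hg/yr.
At steady state the output of the second box equals its input, 1640.0 Mg Hg/yr.
τ = M / F = 13300 / 1640.0 = 8.110 yr.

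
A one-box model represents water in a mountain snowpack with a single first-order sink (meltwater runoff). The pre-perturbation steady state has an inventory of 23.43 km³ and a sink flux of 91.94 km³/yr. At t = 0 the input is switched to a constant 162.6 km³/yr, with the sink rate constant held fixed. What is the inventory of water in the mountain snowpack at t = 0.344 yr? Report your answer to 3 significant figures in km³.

Residence time τ = M₀/F₀ = 0.2548 yr. The eventual steady state is M_∞ = M₀·(F₁/F₀) = 23.43 × 162.6/91.94 = 41.437 km³.
The anomaly ΔM(t) = M(t) − M_∞ decays as ΔM₀·e^(−t/τ) with ΔM₀ = 23.43 − 41.437 = −18.01 km³.
At t = 0.344 yr, e^(−t/τ) = e^(−1.350) = 0.2593, so ΔM = −4.669 km³ and M = 41.437 − 4.669 = 36.768 km³.

36.8 km³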